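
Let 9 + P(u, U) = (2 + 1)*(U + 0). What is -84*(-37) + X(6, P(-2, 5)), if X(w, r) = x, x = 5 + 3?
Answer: 3116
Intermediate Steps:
x = 8
P(u, U) = -9 + 3*U (P(u, U) = -9 + (2 + 1)*(U + 0) = -9 + 3*U)
X(w, r) = 8
-84*(-37) + X(6, P(-2, 5)) = -84*(-37) + 8 = 3108 + 8 = 3116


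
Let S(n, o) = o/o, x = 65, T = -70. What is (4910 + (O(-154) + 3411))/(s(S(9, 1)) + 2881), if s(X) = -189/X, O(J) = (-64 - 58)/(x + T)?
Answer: 41727/13460 ≈ 3.1001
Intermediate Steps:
O(J) = 122/5 (O(J) = (-64 - 58)/(65 - 70) = -122/(-5) = -122*(-⅕) = 122/5)
S(n, o) = 1
(4910 + (O(-154) + 3411))/(s(S(9, 1)) + 2881) = (4910 + (122/5 + 3411))/(-189/1 + 2881) = (4910 + 17177/5)/(-189*1 + 2881) = 41727/(5*(-189 + 2881)) = (41727/5)/2692 = (41727/5)*(1/2692) = 41727/13460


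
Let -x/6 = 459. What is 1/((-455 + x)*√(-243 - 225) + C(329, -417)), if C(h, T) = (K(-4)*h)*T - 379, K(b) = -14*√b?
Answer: I/(-3841404 - 379*I + 19254*√13) ≈ -2.6638e-11 - 2.6511e-7*I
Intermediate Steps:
x = -2754 (x = -6*459 = -2754)
C(h, T) = -379 - 28*I*T*h (C(h, T) = ((-28*I)*h)*T - 379 = (-28*I*h)*T - 379 = -28*I*T*h - 379 = -379 - 28*I*T*h)
1/((-455 + x)*√(-243 - 225) + C(329, -417)) = 1/((-455 - 2754)*√(-243 - 225) + (-379 - 28*I*(-417)*329)) = 1/(-19254*I*√13 + (-379 + 3841404*I)) = 1/(-379 + 3841404*I - 19254*I*√13)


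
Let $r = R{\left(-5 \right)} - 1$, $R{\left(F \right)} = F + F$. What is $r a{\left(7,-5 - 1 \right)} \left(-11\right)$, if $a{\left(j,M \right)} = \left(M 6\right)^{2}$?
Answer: $156816$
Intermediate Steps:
$R{\left(F \right)} = 2 F$
$r = -11$ ($r = 2 \left(-5\right) - 1 = -10 - 1 = -11$)
$a{\left(j,M \right)} = 36 M^{2}$ ($a{\left(j,M \right)} = \left(6 M\right)^{2} = 36 M^{2}$)
$r a{\left(7,-5 - 1 \right)} \left(-11\right) = - 11 \cdot 36 \left(-5 - 1\right)^{2} \left(-11\right) = - 11 \cdot 36 \left(-6\right)^{2} \left(-11\right) = - 11 \cdot 36 \cdot 36 \left(-11\right) = \left(-11\right) 1296 \left(-11\right) = \left(-14256\right) \left(-11\right) = 156816$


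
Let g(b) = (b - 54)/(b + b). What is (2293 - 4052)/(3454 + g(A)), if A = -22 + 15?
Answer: -24626/48417 ≈ -0.50862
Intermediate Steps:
A = -7
g(b) = (-54 + b)/(2*b) (g(b) = (-54 + b)/((2*b)) = (-54 + b)*(1/(2*b)) = (-54 + b)/(2*b))
(2293 - 4052)/(3454 + g(A)) = (2293 - 4052)/(3454 + (½)*(-54 - 7)/(-7)) = -1759/(3454 + (½)*(-⅐)*(-61)) = -1759/(3454 + 61/14) = -1759/48417/14 = -1759*14/48417 = -24626/48417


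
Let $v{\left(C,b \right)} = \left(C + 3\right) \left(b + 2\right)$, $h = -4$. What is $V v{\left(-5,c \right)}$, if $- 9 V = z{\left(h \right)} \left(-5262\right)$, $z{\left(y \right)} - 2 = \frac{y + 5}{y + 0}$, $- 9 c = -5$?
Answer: $- \frac{141197}{27} \approx -5229.5$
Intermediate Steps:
$c = \frac{5}{9}$ ($c = \left(- \frac{1}{9}\right) \left(-5\right) = \frac{5}{9} \approx 0.55556$)
$v{\left(C,b \right)} = \left(2 + b\right) \left(3 + C\right)$ ($v{\left(C,b \right)} = \left(3 + C\right) \left(2 + b\right) = \left(2 + b\right) \left(3 + C\right)$)
$z{\left(y \right)} = 2 + \frac{5 + y}{y}$ ($z{\left(y \right)} = 2 + \frac{y + 5}{y + 0} = 2 + \frac{5 + y}{y}$)
$V = \frac{6139}{6}$ ($V = - \frac{\left(3 + \frac{5}{-4}\right) \left(-5262\right)}{9} = - \frac{\left(3 + 5 \left(- \frac{1}{4}\right)\right) \left(-5262\right)}{9} = - \frac{\left(3 - \frac{5}{4}\right) \left(-5262\right)}{9} = - \frac{\frac{7}{4} \left(-5262\right)}{9} = \left(- \frac{1}{9}\right) \left(- \frac{18417}{2}\right) = \frac{6139}{6} \approx 1023.2$)
$V v{\left(-5,c \right)} = \frac{6139 \left(6 + 2 \left(-5\right) + 3 \cdot \frac{5}{9} - \frac{25}{9}\right)}{6} = \frac{6139 \left(6 - 10 + \frac{5}{3} - \frac{25}{9}\right)}{6} = \frac{6139}{6} \left(- \frac{46}{9}\right) = - \frac{141197}{27}$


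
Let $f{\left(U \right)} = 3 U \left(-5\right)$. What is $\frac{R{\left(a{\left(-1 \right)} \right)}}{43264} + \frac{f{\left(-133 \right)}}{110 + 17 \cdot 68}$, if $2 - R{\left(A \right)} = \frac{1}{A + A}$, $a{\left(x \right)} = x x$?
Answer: $\frac{28771193}{18257408} \approx 1.5759$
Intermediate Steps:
$f{\left(U \right)} = - 15 U$
$a{\left(x \right)} = x^{2}$
$R{\left(A \right)} = 2 - \frac{1}{2 A}$ ($R{\left(A \right)} = 2 - \frac{1}{A + A} = 2 - \frac{1}{2 A}$)
$\frac{R{\left(a{\left(-1 \right)} \right)}}{43264} + \frac{f{\left(-133 \right)}}{110 + 17 \cdot 68} = \frac{2 - \frac{1}{2 \left(-1\right)^{2}}}{43264} + \frac{\left(-15\right) \left(-133\right)}{110 + 17 \cdot 68} = \left(2 - \frac{1}{2 \cdot 1}\right) \frac{1}{43264} + \frac{1995}{110 + 1156} = \left(2 - \frac{1}{2}\right) \frac{1}{43264} + \frac{1995}{1266} = \left(2 - \frac{1}{2}\right) \frac{1}{43264} + 1995 \cdot \frac{1}{1266} = \frac{3}{2} \cdot \frac{1}{43264} + \frac{665}{422} = \frac{3}{86528} + \frac{665}{422} = \frac{28771193}{18257408}$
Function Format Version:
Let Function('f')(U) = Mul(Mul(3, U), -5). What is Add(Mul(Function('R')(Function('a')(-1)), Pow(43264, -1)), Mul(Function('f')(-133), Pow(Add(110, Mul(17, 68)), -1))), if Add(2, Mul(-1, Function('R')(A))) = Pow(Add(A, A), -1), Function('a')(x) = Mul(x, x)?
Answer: Rational(28771193, 18257408) ≈ 1.5759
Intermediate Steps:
Function('f')(U) = Mul(-15, U)
Function('a')(x) = Pow(x, 2)
Function('R')(A) = Add(2, Mul(Rational(-1, 2), Pow(A, -1))) (Function('R')(A) = Add(2, Mul(-1, Pow(Add(A, A), -1))) = Add(2, Mul(-1, Pow(Mul(2, A), -1))) = Add(2, Mul(-1, Mul(Rational(1, 2), Pow(A, -1)))) = Add(2, Mul(Rational(-1, 2), Pow(A, -1))))
Add(Mul(Function('R')(Function('a')(-1)), Pow(43264, -1)), Mul(Function('f')(-133), Pow(Add(110, Mul(17, 68)), -1))) = Add(Mul(Add(2, Mul(Rational(-1, 2), Pow(Pow(-1, 2), -1))), Pow(43264, -1)), Mul(Mul(-15, -133), Pow(Add(110, Mul(17, 68)), -1))) = Add(Mul(Add(2, Mul(Rational(-1, 2), Pow(1, -1))), Rational(1, 43264)), Mul(1995, Pow(Add(110, 1156), -1))) = Add(Mul(Add(2, Mul(Rational(-1, 2), 1)), Rational(1, 43264)), Mul(1995, Pow(1266, -1))) = Add(Mul(Add(2, Rational(-1, 2)), Rational(1, 43264)), Mul(1995, Rational(1, 1266))) = Add(Mul(Rational(3, 2), Rational(1, 43264)), Rational(665, 422)) = Add(Rational(3, 86528), Rational(665, 422)) = Rational(28771193, 18257408)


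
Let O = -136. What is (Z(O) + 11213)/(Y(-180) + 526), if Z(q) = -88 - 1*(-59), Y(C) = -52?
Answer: 1864/79 ≈ 23.595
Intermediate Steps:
Z(q) = -29 (Z(q) = -88 + 59 = -29)
(Z(O) + 11213)/(Y(-180) + 526) = (-29 + 11213)/(-52 + 526) = 11184/474 = 11184*(1/474) = 1864/79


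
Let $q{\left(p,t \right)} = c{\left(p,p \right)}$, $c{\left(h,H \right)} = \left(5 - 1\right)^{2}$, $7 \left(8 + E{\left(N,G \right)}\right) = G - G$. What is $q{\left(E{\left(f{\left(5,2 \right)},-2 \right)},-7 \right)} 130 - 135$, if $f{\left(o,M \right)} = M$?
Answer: $1945$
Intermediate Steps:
$E{\left(N,G \right)} = -8$ ($E{\left(N,G \right)} = -8 + \frac{G - G}{7} = -8 + \frac{1}{7} \cdot 0 = -8 + 0 = -8$)
$c{\left(h,H \right)} = 16$ ($c{\left(h,H \right)} = 4^{2} = 16$)
$q{\left(p,t \right)} = 16$
$q{\left(E{\left(f{\left(5,2 \right)},-2 \right)},-7 \right)} 130 - 135 = 16 \cdot 130 - 135 = 2080 - 135 = 1945$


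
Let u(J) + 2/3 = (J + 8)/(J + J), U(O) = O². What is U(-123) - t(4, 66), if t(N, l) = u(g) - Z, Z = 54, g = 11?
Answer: 1002065/66 ≈ 15183.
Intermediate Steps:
u(J) = -⅔ + (8 + J)/(2*J) (u(J) = -⅔ + (J + 8)/(J + J) = -⅔ + (8 + J)/((2*J)) = -⅔ + (8 + J)*(1/(2*J)) = -⅔ + (8 + J)/(2*J))
t(N, l) = -3551/66 (t(N, l) = (⅙)*(24 - 1*11)/11 - 1*54 = (⅙)*(1/11)*(24 - 11) - 54 = (⅙)*(1/11)*13 - 54 = 13/66 - 54 = -3551/66)
U(-123) - t(4, 66) = (-123)² - 1*(-3551/66) = 15129 + 3551/66 = 1002065/66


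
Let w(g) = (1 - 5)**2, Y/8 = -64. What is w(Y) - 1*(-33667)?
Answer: 33683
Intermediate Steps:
Y = -512 (Y = 8*(-64) = -512)
w(g) = 16 (w(g) = (-4)**2 = 16)
w(Y) - 1*(-33667) = 16 - 1*(-33667) = 16 + 33667 = 33683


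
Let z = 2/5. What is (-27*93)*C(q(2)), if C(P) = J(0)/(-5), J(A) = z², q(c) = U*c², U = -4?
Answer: 10044/125 ≈ 80.352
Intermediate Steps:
z = ⅖ (z = 2*(⅕) = ⅖ ≈ 0.40000)
q(c) = -4*c²
J(A) = 4/25 (J(A) = (⅖)² = 4/25)
C(P) = -4/125 (C(P) = (4/25)/(-5) = (4/25)*(-⅕) = -4/125)
(-27*93)*C(q(2)) = -27*93*(-4/125) = -2511*(-4/125) = 10044/125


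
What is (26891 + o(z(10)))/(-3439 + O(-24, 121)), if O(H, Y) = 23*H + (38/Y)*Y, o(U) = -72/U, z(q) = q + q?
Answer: -134437/19765 ≈ -6.8018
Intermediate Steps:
z(q) = 2*q
O(H, Y) = 38 + 23*H (O(H, Y) = 23*H + 38 = 38 + 23*H)
(26891 + o(z(10)))/(-3439 + O(-24, 121)) = (26891 - 72/(2*10))/(-3439 + (38 + 23*(-24))) = (26891 - 72/20)/(-3439 + (38 - 552)) = (26891 - 72*1/20)/(-3439 - 514) = (26891 - 18/5)/(-3953) = (134437/5)*(-1/3953) = -134437/19765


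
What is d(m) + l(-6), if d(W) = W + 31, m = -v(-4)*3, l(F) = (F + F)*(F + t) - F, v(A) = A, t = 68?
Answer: -695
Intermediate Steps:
l(F) = -F + 2*F*(68 + F) (l(F) = (F + F)*(F + 68) - F = (2*F)*(68 + F) - F = 2*F*(68 + F) - F = -F + 2*F*(68 + F))
m = 12 (m = -1*(-4)*3 = 4*3 = 12)
d(W) = 31 + W
d(m) + l(-6) = (31 + 12) - 6*(135 + 2*(-6)) = 43 - 6*(135 - 12) = 43 - 6*123 = 43 - 738 = -695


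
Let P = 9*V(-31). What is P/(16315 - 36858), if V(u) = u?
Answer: 279/20543 ≈ 0.013581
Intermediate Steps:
P = -279 (P = 9*(-31) = -279)
P/(16315 - 36858) = -279/(16315 - 36858) = -279/(-20543) = -279*(-1/20543) = 279/20543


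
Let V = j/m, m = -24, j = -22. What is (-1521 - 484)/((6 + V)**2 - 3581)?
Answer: 57744/101755 ≈ 0.56748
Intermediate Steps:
V = 11/12 (V = -22/(-24) = -22*(-1/24) = 11/12 ≈ 0.91667)
(-1521 - 484)/((6 + V)**2 - 3581) = (-1521 - 484)/((6 + 11/12)**2 - 3581) = -2005/((83/12)**2 - 3581) = -2005/(6889/144 - 3581) = -2005/(-508775/144) = -2005*(-144/508775) = 57744/101755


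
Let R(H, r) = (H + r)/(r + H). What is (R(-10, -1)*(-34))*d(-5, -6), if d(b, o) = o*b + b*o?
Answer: -2040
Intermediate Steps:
d(b, o) = 2*b*o (d(b, o) = b*o + b*o = 2*b*o)
R(H, r) = 1 (R(H, r) = (H + r)/(H + r) = 1)
(R(-10, -1)*(-34))*d(-5, -6) = (1*(-34))*(2*(-5)*(-6)) = -34*60 = -2040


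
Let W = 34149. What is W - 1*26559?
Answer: 7590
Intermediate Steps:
W - 1*26559 = 34149 - 1*26559 = 34149 - 26559 = 7590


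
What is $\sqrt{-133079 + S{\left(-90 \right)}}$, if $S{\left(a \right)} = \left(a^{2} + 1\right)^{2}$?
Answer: $\sqrt{65493122} \approx 8092.8$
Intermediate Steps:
$S{\left(a \right)} = \left(1 + a^{2}\right)^{2}$
$\sqrt{-133079 + S{\left(-90 \right)}} = \sqrt{-133079 + \left(1 + \left(-90\right)^{2}\right)^{2}} = \sqrt{-133079 + \left(1 + 8100\right)^{2}} = \sqrt{-133079 + 8101^{2}} = \sqrt{-133079 + 65626201} = \sqrt{65493122}$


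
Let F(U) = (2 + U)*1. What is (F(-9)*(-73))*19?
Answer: 9709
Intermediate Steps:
F(U) = 2 + U
(F(-9)*(-73))*19 = ((2 - 9)*(-73))*19 = -7*(-73)*19 = 511*19 = 9709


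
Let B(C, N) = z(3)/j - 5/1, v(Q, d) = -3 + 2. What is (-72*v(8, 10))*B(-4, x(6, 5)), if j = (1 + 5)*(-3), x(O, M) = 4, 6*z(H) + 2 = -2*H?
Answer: -1064/3 ≈ -354.67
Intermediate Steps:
z(H) = -1/3 - H/3 (z(H) = -1/3 + (-2*H)/6 = -1/3 - H/3)
v(Q, d) = -1
j = -18 (j = 6*(-3) = -18)
B(C, N) = -133/27 (B(C, N) = (-1/3 - 1/3*3)/(-18) - 5/1 = (-1/3 - 1)*(-1/18) - 5*1 = -4/3*(-1/18) - 5 = 2/27 - 5 = -133/27)
(-72*v(8, 10))*B(-4, x(6, 5)) = -72*(-1)*(-133/27) = 72*(-133/27) = -1064/3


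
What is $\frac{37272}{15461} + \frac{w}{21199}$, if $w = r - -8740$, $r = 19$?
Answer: $\frac{925552027}{327757739} \approx 2.8239$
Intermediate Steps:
$w = 8759$ ($w = 19 - -8740 = 19 + 8740 = 8759$)
$\frac{37272}{15461} + \frac{w}{21199} = \frac{37272}{15461} + \frac{8759}{21199} = \frac{925552027}{327757739}$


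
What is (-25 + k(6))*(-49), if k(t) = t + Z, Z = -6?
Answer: 1225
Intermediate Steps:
k(t) = -6 + t (k(t) = t - 6 = -6 + t)
(-25 + k(6))*(-49) = (-25 + (-6 + 6))*(-49) = (-25 + 0)*(-49) = -25*(-49) = 1225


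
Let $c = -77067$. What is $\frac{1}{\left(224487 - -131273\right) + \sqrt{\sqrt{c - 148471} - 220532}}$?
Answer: $\frac{1}{355760 + \sqrt{-220532 + i \sqrt{225538}}} \approx 2.8109 \cdot 10^{-6} - 3.71 \cdot 10^{-9} i$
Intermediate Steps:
$\frac{1}{\left(224487 - -131273\right) + \sqrt{\sqrt{c - 148471} - 220532}} = \frac{1}{\left(224487 - -131273\right) + \sqrt{\sqrt{-77067 - 148471} - 220532}} = \frac{1}{\left(224487 + 131273\right) + \sqrt{\sqrt{-225538} - 220532}} = \frac{1}{355760 + \sqrt{i \sqrt{225538} - 220532}} = \frac{1}{355760 + \sqrt{-220532 + i \sqrt{225538}}}$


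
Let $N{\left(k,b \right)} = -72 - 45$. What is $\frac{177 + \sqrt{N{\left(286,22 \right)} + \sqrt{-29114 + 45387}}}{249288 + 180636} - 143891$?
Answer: $- \frac{20620731369}{143308} + \frac{\sqrt{-117 + \sqrt{16273}}}{429924} \approx -1.4389 \cdot 10^{5}$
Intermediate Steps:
$N{\left(k,b \right)} = -117$
$\frac{177 + \sqrt{N{\left(286,22 \right)} + \sqrt{-29114 + 45387}}}{249288 + 180636} - 143891 = \frac{177 + \sqrt{-117 + \sqrt{-29114 + 45387}}}{249288 + 180636} - 143891 = \frac{177 + \sqrt{-117 + \sqrt{16273}}}{429924} - 143891 = \left(177 + \sqrt{-117 + \sqrt{16273}}\right) \frac{1}{429924} - 143891 = \left(\frac{59}{143308} + \frac{\sqrt{-117 + \sqrt{16273}}}{429924}\right) - 143891 = - \frac{20620731369}{143308} + \frac{\sqrt{-117 + \sqrt{16273}}}{429924}$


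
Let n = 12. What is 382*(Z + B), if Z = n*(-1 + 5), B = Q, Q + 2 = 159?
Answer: 78310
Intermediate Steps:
Q = 157 (Q = -2 + 159 = 157)
B = 157
Z = 48 (Z = 12*(-1 + 5) = 12*4 = 48)
382*(Z + B) = 382*(48 + 157) = 382*205 = 78310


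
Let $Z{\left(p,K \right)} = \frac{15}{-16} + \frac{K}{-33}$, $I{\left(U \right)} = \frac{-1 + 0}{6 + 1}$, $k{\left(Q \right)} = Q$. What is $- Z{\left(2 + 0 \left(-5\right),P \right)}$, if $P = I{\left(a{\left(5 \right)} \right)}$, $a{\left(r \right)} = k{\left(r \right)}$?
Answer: $\frac{3449}{3696} \approx 0.93317$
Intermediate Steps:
$a{\left(r \right)} = r$
$I{\left(U \right)} = - \frac{1}{7}$
$P = - \frac{1}{7} \approx -0.14286$
$Z{\left(p,K \right)} = - \frac{15}{16} - \frac{K}{33}$ ($Z{\left(p,K \right)} = 15 \left(- \frac{1}{16}\right) + K \left(- \frac{1}{33}\right) = - \frac{15}{16} - \frac{K}{33}$)
$- Z{\left(2 + 0 \left(-5\right),P \right)} = - (- \frac{15}{16} - - \frac{1}{231}) = - (- \frac{15}{16} + \frac{1}{231}) = \left(-1\right) \left(- \frac{3449}{3696}\right) = \frac{3449}{3696}$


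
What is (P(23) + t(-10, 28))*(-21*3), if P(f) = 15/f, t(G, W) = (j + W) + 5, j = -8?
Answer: -37170/23 ≈ -1616.1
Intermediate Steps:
t(G, W) = -3 + W (t(G, W) = (-8 + W) + 5 = -3 + W)
(P(23) + t(-10, 28))*(-21*3) = (15/23 + (-3 + 28))*(-21*3) = (15*(1/23) + 25)*(-63) = (15/23 + 25)*(-63) = (590/23)*(-63) = -37170/23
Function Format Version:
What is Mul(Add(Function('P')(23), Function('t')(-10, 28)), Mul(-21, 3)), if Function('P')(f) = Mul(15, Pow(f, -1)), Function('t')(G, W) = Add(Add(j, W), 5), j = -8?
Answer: Rational(-37170, 23) ≈ -1616.1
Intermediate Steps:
Function('t')(G, W) = Add(-3, W) (Function('t')(G, W) = Add(Add(-8, W), 5) = Add(-3, W))
Mul(Add(Function('P')(23), Function('t')(-10, 28)), Mul(-21, 3)) = Mul(Add(Mul(15, Pow(23, -1)), Add(-3, 28)), Mul(-21, 3)) = Mul(Add(Mul(15, Rational(1, 23)), 25), -63) = Mul(Add(Rational(15, 23), 25), -63) = Mul(Rational(590, 23), -63) = Rational(-37170, 23)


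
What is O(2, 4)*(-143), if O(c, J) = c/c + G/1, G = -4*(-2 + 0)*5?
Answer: -5863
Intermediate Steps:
G = 40 (G = -4*(-2)*5 = 8*5 = 40)
O(c, J) = 41 (O(c, J) = c/c + 40/1 = 1 + 40*1 = 1 + 40 = 41)
O(2, 4)*(-143) = 41*(-143) = -5863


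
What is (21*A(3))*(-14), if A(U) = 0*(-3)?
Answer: 0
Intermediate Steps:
A(U) = 0
(21*A(3))*(-14) = (21*0)*(-14) = 0*(-14) = 0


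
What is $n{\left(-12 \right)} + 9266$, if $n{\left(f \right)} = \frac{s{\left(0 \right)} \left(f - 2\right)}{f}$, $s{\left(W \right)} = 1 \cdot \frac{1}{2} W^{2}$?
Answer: $9266$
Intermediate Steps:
$s{\left(W \right)} = \frac{W^{2}}{2}$ ($s{\left(W \right)} = 1 \cdot \frac{1}{2} W^{2} = \frac{W^{2}}{2}$)
$n{\left(f \right)} = 0$ ($n{\left(f \right)} = \frac{\frac{0^{2}}{2} \left(f - 2\right)}{f} = \frac{\frac{1}{2} \cdot 0 \left(f - 2\right)}{f} = \frac{0 \left(-2 + f\right)}{f} = \frac{0}{f} = 0$)
$n{\left(-12 \right)} + 9266 = 0 + 9266 = 9266$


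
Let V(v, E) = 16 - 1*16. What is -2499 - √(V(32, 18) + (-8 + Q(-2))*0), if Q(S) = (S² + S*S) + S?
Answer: -2499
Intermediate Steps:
Q(S) = S + 2*S² (Q(S) = (S² + S²) + S = 2*S² + S = S + 2*S²)
V(v, E) = 0 (V(v, E) = 16 - 16 = 0)
-2499 - √(V(32, 18) + (-8 + Q(-2))*0) = -2499 - √(0 + (-8 - 2*(1 + 2*(-2)))*0) = -2499 - √(0 + (-8 - 2*(1 - 4))*0) = -2499 - √(0 + (-8 - 2*(-3))*0) = -2499 - √(0 + (-8 + 6)*0) = -2499 - √(0 - 2*0) = -2499 - √(0 + 0) = -2499 - √0 = -2499 - 1*0 = -2499 + 0 = -2499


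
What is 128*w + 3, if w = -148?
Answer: -18941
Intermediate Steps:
128*w + 3 = 128*(-148) + 3 = -18944 + 3 = -18941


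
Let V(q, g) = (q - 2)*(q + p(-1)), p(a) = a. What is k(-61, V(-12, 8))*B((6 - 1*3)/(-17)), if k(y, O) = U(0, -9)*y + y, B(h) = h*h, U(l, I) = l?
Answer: -549/289 ≈ -1.8997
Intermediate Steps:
V(q, g) = (-1 + q)*(-2 + q) (V(q, g) = (q - 2)*(q - 1) = (-2 + q)*(-1 + q) = (-1 + q)*(-2 + q))
B(h) = h²
k(y, O) = y (k(y, O) = 0*y + y = 0 + y = y)
k(-61, V(-12, 8))*B((6 - 1*3)/(-17)) = -61*(6 - 1*3)²/289 = -61*(6 - 3)²/289 = -61*(3*(-1/17))² = -61*(-3/17)² = -61*9/289 = -549/289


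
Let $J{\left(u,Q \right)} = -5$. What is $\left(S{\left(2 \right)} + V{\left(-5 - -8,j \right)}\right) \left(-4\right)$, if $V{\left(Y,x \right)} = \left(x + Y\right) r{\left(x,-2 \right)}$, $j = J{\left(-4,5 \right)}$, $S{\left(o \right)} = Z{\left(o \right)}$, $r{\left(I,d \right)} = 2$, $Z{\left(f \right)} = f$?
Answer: $8$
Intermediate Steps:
$S{\left(o \right)} = o$
$j = -5$
$V{\left(Y,x \right)} = 2 Y + 2 x$ ($V{\left(Y,x \right)} = \left(x + Y\right) 2 = \left(Y + x\right) 2 = 2 Y + 2 x$)
$\left(S{\left(2 \right)} + V{\left(-5 - -8,j \right)}\right) \left(-4\right) = \left(2 + \left(2 \left(-5 - -8\right) + 2 \left(-5\right)\right)\right) \left(-4\right) = \left(2 - \left(10 - 2 \left(-5 + 8\right)\right)\right) \left(-4\right) = \left(2 + \left(2 \cdot 3 - 10\right)\right) \left(-4\right) = \left(2 + \left(6 - 10\right)\right) \left(-4\right) = \left(2 - 4\right) \left(-4\right) = \left(-2\right) \left(-4\right) = 8$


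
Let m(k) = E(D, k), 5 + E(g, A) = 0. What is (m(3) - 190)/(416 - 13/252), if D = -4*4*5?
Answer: -3780/8063 ≈ -0.46881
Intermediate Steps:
D = -80 (D = -16*5 = -80)
E(g, A) = -5 (E(g, A) = -5 + 0 = -5)
m(k) = -5
(m(3) - 190)/(416 - 13/252) = (-5 - 190)/(416 - 13/252) = -195/(416 - 13*1/252) = -195/(416 - 13/252) = -195/104819/252 = -195*252/104819 = -3780/8063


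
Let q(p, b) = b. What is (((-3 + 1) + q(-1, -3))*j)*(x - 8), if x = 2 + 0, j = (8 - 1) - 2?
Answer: 150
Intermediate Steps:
j = 5 (j = 7 - 2 = 5)
x = 2
(((-3 + 1) + q(-1, -3))*j)*(x - 8) = (((-3 + 1) - 3)*5)*(2 - 8) = ((-2 - 3)*5)*(-6) = -5*5*(-6) = -25*(-6) = 150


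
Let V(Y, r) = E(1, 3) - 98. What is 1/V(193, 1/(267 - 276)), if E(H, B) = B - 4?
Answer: -1/99 ≈ -0.010101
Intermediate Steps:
E(H, B) = -4 + B
V(Y, r) = -99 (V(Y, r) = (-4 + 3) - 98 = -1 - 98 = -99)
1/V(193, 1/(267 - 276)) = 1/(-99) = -1/99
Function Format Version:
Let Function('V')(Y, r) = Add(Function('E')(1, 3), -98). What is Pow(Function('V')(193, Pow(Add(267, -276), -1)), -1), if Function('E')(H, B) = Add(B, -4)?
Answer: Rational(-1, 99) ≈ -0.010101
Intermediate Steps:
Function('E')(H, B) = Add(-4, B)
Function('V')(Y, r) = -99 (Function('V')(Y, r) = Add(Add(-4, 3), -98) = Add(-1, -98) = -99)
Pow(Function('V')(193, Pow(Add(267, -276), -1)), -1) = Pow(-99, -1) = Rational(-1, 99)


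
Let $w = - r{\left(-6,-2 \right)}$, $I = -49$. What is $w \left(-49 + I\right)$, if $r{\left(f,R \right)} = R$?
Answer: $-196$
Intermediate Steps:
$w = 2$ ($w = \left(-1\right) \left(-2\right) = 2$)
$w \left(-49 + I\right) = 2 \left(-49 - 49\right) = 2 \left(-98\right) = -196$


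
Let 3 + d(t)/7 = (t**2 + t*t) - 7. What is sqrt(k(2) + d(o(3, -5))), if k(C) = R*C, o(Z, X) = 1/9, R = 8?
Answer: 2*I*sqrt(1090)/9 ≈ 7.3367*I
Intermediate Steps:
o(Z, X) = 1/9
k(C) = 8*C
d(t) = -70 + 14*t**2 (d(t) = -21 + 7*((t**2 + t*t) - 7) = -21 + 7*((t**2 + t**2) - 7) = -21 + 7*(2*t**2 - 7) = -21 + 7*(-7 + 2*t**2) = -21 + (-49 + 14*t**2) = -70 + 14*t**2)
sqrt(k(2) + d(o(3, -5))) = sqrt(8*2 + (-70 + 14*(1/9)**2)) = sqrt(16 + (-70 + 14*(1/81))) = sqrt(16 + (-70 + 14/81)) = sqrt(16 - 5656/81) = sqrt(-4360/81) = 2*I*sqrt(1090)/9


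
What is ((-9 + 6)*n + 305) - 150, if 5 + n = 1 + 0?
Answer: 167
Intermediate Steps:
n = -4 (n = -5 + (1 + 0) = -5 + 1 = -4)
((-9 + 6)*n + 305) - 150 = ((-9 + 6)*(-4) + 305) - 150 = (-3*(-4) + 305) - 150 = (12 + 305) - 150 = 317 - 150 = 167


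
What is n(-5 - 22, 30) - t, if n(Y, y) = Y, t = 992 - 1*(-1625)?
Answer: -2644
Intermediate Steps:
t = 2617 (t = 992 + 1625 = 2617)
n(-5 - 22, 30) - t = (-5 - 22) - 1*2617 = -27 - 2617 = -2644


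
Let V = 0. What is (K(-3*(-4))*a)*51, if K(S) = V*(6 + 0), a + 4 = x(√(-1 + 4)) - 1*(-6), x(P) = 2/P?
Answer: 0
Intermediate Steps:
a = 2 + 2*√3/3 (a = -4 + (2/(√(-1 + 4)) - 1*(-6)) = -4 + (2/(√3) + 6) = -4 + (2*(√3/3) + 6) = -4 + (2*√3/3 + 6) = -4 + (6 + 2*√3/3) = 2 + 2*√3/3 ≈ 3.1547)
K(S) = 0 (K(S) = 0*(6 + 0) = 0*6 = 0)
(K(-3*(-4))*a)*51 = (0*(2 + 2*√3/3))*51 = 0*51 = 0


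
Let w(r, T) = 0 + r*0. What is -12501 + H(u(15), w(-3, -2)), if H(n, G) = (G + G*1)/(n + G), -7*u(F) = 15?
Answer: -12501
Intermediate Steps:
u(F) = -15/7 (u(F) = -⅐*15 = -15/7)
w(r, T) = 0 (w(r, T) = 0 + 0 = 0)
H(n, G) = 2*G/(G + n) (H(n, G) = (G + G)/(G + n) = (2*G)/(G + n) = 2*G/(G + n))
-12501 + H(u(15), w(-3, -2)) = -12501 + 2*0/(0 - 15/7) = -12501 + 2*0/(-15/7) = -12501 + 2*0*(-7/15) = -12501 + 0 = -12501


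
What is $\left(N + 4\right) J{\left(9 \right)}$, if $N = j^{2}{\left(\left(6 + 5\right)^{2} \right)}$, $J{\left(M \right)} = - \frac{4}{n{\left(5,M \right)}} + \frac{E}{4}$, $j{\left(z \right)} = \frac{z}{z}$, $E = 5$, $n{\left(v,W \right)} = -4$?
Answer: $\frac{45}{4} \approx 11.25$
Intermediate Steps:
$j{\left(z \right)} = 1$
$J{\left(M \right)} = \frac{9}{4}$ ($J{\left(M \right)} = - \frac{4}{-4} + \frac{5}{4} = \left(-4\right) \left(- \frac{1}{4}\right) + 5 \cdot \frac{1}{4} = 1 + \frac{5}{4} = \frac{9}{4}$)
$N = 1$ ($N = 1^{2} = 1$)
$\left(N + 4\right) J{\left(9 \right)} = \left(1 + 4\right) \frac{9}{4} = 5 \cdot \frac{9}{4} = \frac{45}{4}$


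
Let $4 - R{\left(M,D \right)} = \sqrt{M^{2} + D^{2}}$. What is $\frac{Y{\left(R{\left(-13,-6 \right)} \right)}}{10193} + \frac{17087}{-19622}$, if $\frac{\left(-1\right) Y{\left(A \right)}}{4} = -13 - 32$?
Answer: $- \frac{170635831}{200007046} \approx -0.85315$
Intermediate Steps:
$R{\left(M,D \right)} = 4 - \sqrt{D^{2} + M^{2}}$ ($R{\left(M,D \right)} = 4 - \sqrt{M^{2} + D^{2}} = 4 - \sqrt{D^{2} + M^{2}}$)
$Y{\left(A \right)} = 180$ ($Y{\left(A \right)} = - 4 \left(-13 - 32\right) = \left(-4\right) \left(-45\right) = 180$)
$\frac{Y{\left(R{\left(-13,-6 \right)} \right)}}{10193} + \frac{17087}{-19622} = \frac{180}{10193} + \frac{17087}{-19622} = 180 \cdot \frac{1}{10193} + 17087 \left(- \frac{1}{19622}\right) = \frac{180}{10193} - \frac{17087}{19622} = - \frac{170635831}{200007046}$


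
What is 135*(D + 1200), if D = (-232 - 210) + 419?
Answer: 158895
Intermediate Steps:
D = -23 (D = -442 + 419 = -23)
135*(D + 1200) = 135*(-23 + 1200) = 135*1177 = 158895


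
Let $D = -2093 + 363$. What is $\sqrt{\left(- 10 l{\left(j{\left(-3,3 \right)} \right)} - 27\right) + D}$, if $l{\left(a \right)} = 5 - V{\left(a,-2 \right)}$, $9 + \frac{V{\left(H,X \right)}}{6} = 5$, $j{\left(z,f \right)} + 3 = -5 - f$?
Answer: $i \sqrt{2047} \approx 45.244 i$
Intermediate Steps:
$j{\left(z,f \right)} = -8 - f$ ($j{\left(z,f \right)} = -3 - \left(5 + f\right) = -8 - f$)
$V{\left(H,X \right)} = -24$ ($V{\left(H,X \right)} = -54 + 6 \cdot 5 = -54 + 30 = -24$)
$l{\left(a \right)} = 29$ ($l{\left(a \right)} = 5 - -24 = 5 + 24 = 29$)
$D = -1730$
$\sqrt{\left(- 10 l{\left(j{\left(-3,3 \right)} \right)} - 27\right) + D} = \sqrt{\left(\left(-10\right) 29 - 27\right) - 1730} = \sqrt{\left(-290 - 27\right) - 1730} = \sqrt{-317 - 1730} = \sqrt{-2047} = i \sqrt{2047}$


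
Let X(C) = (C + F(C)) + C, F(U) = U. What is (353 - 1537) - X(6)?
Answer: -1202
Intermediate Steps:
X(C) = 3*C (X(C) = (C + C) + C = 2*C + C = 3*C)
(353 - 1537) - X(6) = (353 - 1537) - 3*6 = -1184 - 1*18 = -1184 - 18 = -1202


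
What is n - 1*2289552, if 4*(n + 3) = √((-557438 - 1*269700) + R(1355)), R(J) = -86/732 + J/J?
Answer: -2289555 + I*√110799979710/1464 ≈ -2.2896e+6 + 227.37*I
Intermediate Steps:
R(J) = 323/366 (R(J) = -86*1/732 + 1 = -43/366 + 1 = 323/366)
n = -3 + I*√110799979710/1464 (n = -3 + √((-557438 - 1*269700) + 323/366)/4 = -3 + √((-557438 - 269700) + 323/366)/4 = -3 + √(-827138 + 323/366)/4 = -3 + √(-302732185/366)/4 = -3 + (I*√110799979710/366)/4 = -3 + I*√110799979710/1464 ≈ -3.0 + 227.37*I)
n - 1*2289552 = (-3 + I*√110799979710/1464) - 1*2289552 = (-3 + I*√110799979710/1464) - 2289552 = -2289555 + I*√110799979710/1464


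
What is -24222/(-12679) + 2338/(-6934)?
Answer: 69155923/43958093 ≈ 1.5732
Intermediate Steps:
-24222/(-12679) + 2338/(-6934) = -24222*(-1/12679) + 2338*(-1/6934) = 24222/12679 - 1169/3467 = 69155923/43958093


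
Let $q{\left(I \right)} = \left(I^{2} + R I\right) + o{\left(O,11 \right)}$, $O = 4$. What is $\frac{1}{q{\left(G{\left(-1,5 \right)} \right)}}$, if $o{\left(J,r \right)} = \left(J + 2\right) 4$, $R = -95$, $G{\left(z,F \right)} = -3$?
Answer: $\frac{1}{318} \approx 0.0031447$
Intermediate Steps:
$o{\left(J,r \right)} = 8 + 4 J$ ($o{\left(J,r \right)} = \left(2 + J\right) 4 = 8 + 4 J$)
$q{\left(I \right)} = 24 + I^{2} - 95 I$ ($q{\left(I \right)} = \left(I^{2} - 95 I\right) + \left(8 + 4 \cdot 4\right) = \left(I^{2} - 95 I\right) + \left(8 + 16\right) = \left(I^{2} - 95 I\right) + 24 = 24 + I^{2} - 95 I$)
$\frac{1}{q{\left(G{\left(-1,5 \right)} \right)}} = \frac{1}{24 + \left(-3\right)^{2} - -285} = \frac{1}{24 + 9 + 285} = \frac{1}{318}$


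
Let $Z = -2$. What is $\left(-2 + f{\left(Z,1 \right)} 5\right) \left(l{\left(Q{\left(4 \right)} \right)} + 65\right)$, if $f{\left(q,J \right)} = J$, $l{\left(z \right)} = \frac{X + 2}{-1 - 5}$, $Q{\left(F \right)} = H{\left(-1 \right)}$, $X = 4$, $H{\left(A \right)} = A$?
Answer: $192$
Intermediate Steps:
$Q{\left(F \right)} = -1$
$l{\left(z \right)} = -1$ ($l{\left(z \right)} = \frac{4 + 2}{-1 - 5} = \frac{6}{-6} = 6 \left(- \frac{1}{6}\right) = -1$)
$\left(-2 + f{\left(Z,1 \right)} 5\right) \left(l{\left(Q{\left(4 \right)} \right)} + 65\right) = \left(-2 + 1 \cdot 5\right) \left(-1 + 65\right) = \left(-2 + 5\right) 64 = 3 \cdot 64 = 192$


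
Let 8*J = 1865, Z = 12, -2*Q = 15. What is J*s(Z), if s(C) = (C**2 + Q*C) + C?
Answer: 61545/4 ≈ 15386.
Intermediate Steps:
Q = -15/2 (Q = -1/2*15 = -15/2 ≈ -7.5000)
s(C) = C**2 - 13*C/2 (s(C) = (C**2 - 15*C/2) + C = C**2 - 13*C/2)
J = 1865/8 (J = (1/8)*1865 = 1865/8 ≈ 233.13)
J*s(Z) = 1865*((1/2)*12*(-13 + 2*12))/8 = 1865*((1/2)*12*(-13 + 24))/8 = 1865*((1/2)*12*11)/8 = (1865/8)*66 = 61545/4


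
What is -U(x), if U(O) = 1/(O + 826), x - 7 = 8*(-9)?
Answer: -1/761 ≈ -0.0013141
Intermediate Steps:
x = -65 (x = 7 + 8*(-9) = 7 - 72 = -65)
U(O) = 1/(826 + O)
-U(x) = -1/(826 - 65) = -1/761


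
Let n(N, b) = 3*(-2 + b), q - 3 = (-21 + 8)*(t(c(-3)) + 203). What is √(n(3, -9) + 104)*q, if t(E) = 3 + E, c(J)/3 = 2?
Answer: -2753*√71 ≈ -23197.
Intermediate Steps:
c(J) = 6 (c(J) = 3*2 = 6)
q = -2753 (q = 3 + (-21 + 8)*((3 + 6) + 203) = 3 - 13*(9 + 203) = 3 - 13*212 = 3 - 2756 = -2753)
n(N, b) = -6 + 3*b
√(n(3, -9) + 104)*q = √((-6 + 3*(-9)) + 104)*(-2753) = √((-6 - 27) + 104)*(-2753) = √(-33 + 104)*(-2753) = √71*(-2753) = -2753*√71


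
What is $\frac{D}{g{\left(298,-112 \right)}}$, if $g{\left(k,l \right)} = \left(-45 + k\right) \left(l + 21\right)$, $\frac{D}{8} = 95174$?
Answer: $- \frac{33104}{1001} \approx -33.071$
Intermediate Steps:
$D = 761392$ ($D = 8 \cdot 95174 = 761392$)
$g{\left(k,l \right)} = \left(-45 + k\right) \left(21 + l\right)$
$\frac{D}{g{\left(298,-112 \right)}} = \frac{761392}{-945 - -5040 + 21 \cdot 298 + 298 \left(-112\right)} = \frac{761392}{-945 + 5040 + 6258 - 33376} = \frac{761392}{-23023} = 761392 \left(- \frac{1}{23023}\right) = - \frac{33104}{1001}$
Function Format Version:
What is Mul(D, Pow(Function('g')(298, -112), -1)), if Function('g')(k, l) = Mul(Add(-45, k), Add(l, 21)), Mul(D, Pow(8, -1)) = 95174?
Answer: Rational(-33104, 1001) ≈ -33.071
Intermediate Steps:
D = 761392 (D = Mul(8, 95174) = 761392)
Function('g')(k, l) = Mul(Add(-45, k), Add(21, l))
Mul(D, Pow(Function('g')(298, -112), -1)) = Mul(761392, Pow(Add(-945, Mul(-45, -112), Mul(21, 298), Mul(298, -112)), -1)) = Mul(761392, Pow(Add(-945, 5040, 6258, -33376), -1)) = Mul(761392, Pow(-23023, -1)) = Mul(761392, Rational(-1, 23023)) = Rational(-33104, 1001)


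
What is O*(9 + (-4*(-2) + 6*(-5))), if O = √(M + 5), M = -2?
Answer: -13*√3 ≈ -22.517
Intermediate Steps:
O = √3 (O = √(-2 + 5) = √3 ≈ 1.7320)
O*(9 + (-4*(-2) + 6*(-5))) = √3*(9 + (-4*(-2) + 6*(-5))) = √3*(9 + (8 - 30)) = √3*(9 - 22) = √3*(-13) = -13*√3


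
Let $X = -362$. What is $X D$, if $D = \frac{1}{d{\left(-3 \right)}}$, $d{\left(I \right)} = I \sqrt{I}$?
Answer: $- \frac{362 i \sqrt{3}}{9} \approx - 69.667 i$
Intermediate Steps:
$d{\left(I \right)} = I^{\frac{3}{2}}$
$D = \frac{i \sqrt{3}}{9}$ ($D = \frac{1}{\left(-3\right)^{\frac{3}{2}}} = \frac{1}{\left(-3\right) i \sqrt{3}} = \frac{i \sqrt{3}}{9} \approx 0.19245 i$)
$X D = - 362 \frac{i \sqrt{3}}{9} = - \frac{362 i \sqrt{3}}{9}$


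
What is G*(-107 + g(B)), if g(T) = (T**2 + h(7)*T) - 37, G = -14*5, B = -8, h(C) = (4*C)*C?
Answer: 115360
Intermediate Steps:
h(C) = 4*C**2
G = -70
g(T) = -37 + T**2 + 196*T (g(T) = (T**2 + (4*7**2)*T) - 37 = (T**2 + (4*49)*T) - 37 = (T**2 + 196*T) - 37 = -37 + T**2 + 196*T)
G*(-107 + g(B)) = -70*(-107 + (-37 + (-8)**2 + 196*(-8))) = -70*(-107 + (-37 + 64 - 1568)) = -70*(-107 - 1541) = -70*(-1648) = 115360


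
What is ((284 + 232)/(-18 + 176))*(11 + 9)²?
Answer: 103200/79 ≈ 1306.3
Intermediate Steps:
((284 + 232)/(-18 + 176))*(11 + 9)² = (516/158)*20² = (516*(1/158))*400 = (258/79)*400 = 103200/79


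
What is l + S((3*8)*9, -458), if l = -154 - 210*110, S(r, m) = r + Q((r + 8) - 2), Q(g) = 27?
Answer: -23011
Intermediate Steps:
S(r, m) = 27 + r (S(r, m) = r + 27 = 27 + r)
l = -23254 (l = -154 - 23100 = -23254)
l + S((3*8)*9, -458) = -23254 + (27 + (3*8)*9) = -23254 + (27 + 24*9) = -23254 + (27 + 216) = -23254 + 243 = -23011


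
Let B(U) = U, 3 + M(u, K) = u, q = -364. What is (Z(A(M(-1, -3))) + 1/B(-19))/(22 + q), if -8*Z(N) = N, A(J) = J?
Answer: -17/12996 ≈ -0.0013081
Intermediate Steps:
M(u, K) = -3 + u
Z(N) = -N/8
(Z(A(M(-1, -3))) + 1/B(-19))/(22 + q) = (-(-3 - 1)/8 + 1/(-19))/(22 - 364) = (-1/8*(-4) - 1/19)/(-342) = (1/2 - 1/19)*(-1/342) = (17/38)*(-1/342) = -17/12996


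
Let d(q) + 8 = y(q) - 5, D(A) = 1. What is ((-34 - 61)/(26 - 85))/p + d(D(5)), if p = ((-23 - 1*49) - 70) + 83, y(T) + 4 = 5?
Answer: -41867/3481 ≈ -12.027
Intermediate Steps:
y(T) = 1 (y(T) = -4 + 5 = 1)
d(q) = -12 (d(q) = -8 + (1 - 5) = -8 - 4 = -12)
p = -59 (p = ((-23 - 49) - 70) + 83 = (-72 - 70) + 83 = -142 + 83 = -59)
((-34 - 61)/(26 - 85))/p + d(D(5)) = ((-34 - 61)/(26 - 85))/(-59) - 12 = -95/(-59)*(-1/59) - 12 = -95*(-1/59)*(-1/59) - 12 = (95/59)*(-1/59) - 12 = -95/3481 - 12 = -41867/3481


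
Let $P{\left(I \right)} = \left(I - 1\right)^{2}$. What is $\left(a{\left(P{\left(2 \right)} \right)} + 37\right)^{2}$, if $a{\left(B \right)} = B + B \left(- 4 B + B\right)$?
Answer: $1225$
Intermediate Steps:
$P{\left(I \right)} = \left(-1 + I\right)^{2}$
$a{\left(B \right)} = B - 3 B^{2}$ ($a{\left(B \right)} = B + B \left(- 3 B\right) = B - 3 B^{2}$)
$\left(a{\left(P{\left(2 \right)} \right)} + 37\right)^{2} = \left(\left(-1 + 2\right)^{2} \left(1 - 3 \left(-1 + 2\right)^{2}\right) + 37\right)^{2} = \left(1^{2} \left(1 - 3 \cdot 1^{2}\right) + 37\right)^{2} = \left(1 \left(1 - 3\right) + 37\right)^{2} = \left(1 \left(-2\right) + 37\right)^{2} = \left(-2 + 37\right)^{2} = 35^{2} = 1225$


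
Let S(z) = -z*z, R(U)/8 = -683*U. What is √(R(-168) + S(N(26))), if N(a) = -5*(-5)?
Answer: √917327 ≈ 957.77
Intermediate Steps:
R(U) = -5464*U (R(U) = 8*(-683*U) = -5464*U)
N(a) = 25
S(z) = -z²
√(R(-168) + S(N(26))) = √(-5464*(-168) - 1*25²) = √(917952 - 1*625) = √(917952 - 625) = √917327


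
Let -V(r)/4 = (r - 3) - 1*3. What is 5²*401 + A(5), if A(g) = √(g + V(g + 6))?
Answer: 10025 + I*√15 ≈ 10025.0 + 3.873*I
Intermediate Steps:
V(r) = 24 - 4*r (V(r) = -4*((r - 3) - 1*3) = -4*((-3 + r) - 3) = -4*(-6 + r) = 24 - 4*r)
A(g) = √3*√(-g) (A(g) = √(g + (24 - 4*(g + 6))) = √(g + (24 - 4*(6 + g))) = √(g + (24 + (-24 - 4*g))) = √(g - 4*g) = √(-3*g) = √3*√(-g))
5²*401 + A(5) = 5²*401 + √3*√(-1*5) = 25*401 + √3*√(-5) = 10025 + √3*(I*√5) = 10025 + I*√15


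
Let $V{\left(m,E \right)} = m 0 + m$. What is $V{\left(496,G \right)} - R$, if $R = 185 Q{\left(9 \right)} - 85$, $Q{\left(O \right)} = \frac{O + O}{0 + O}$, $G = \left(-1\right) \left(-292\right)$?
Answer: $211$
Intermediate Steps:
$G = 292$
$Q{\left(O \right)} = 2$ ($Q{\left(O \right)} = \frac{2 O}{O} = 2$)
$V{\left(m,E \right)} = m$ ($V{\left(m,E \right)} = 0 + m = m$)
$R = 285$ ($R = 185 \cdot 2 - 85 = 370 - 85 = 285$)
$V{\left(496,G \right)} - R = 496 - 285 = 211$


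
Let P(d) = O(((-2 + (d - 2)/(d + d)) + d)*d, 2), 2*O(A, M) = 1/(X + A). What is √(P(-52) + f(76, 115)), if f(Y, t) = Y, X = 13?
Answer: √593290533/2794 ≈ 8.7178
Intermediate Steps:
O(A, M) = 1/(2*(13 + A))
P(d) = 1/(2*(13 + d*(-2 + d + (-2 + d)/(2*d)))) (P(d) = 1/(2*(13 + ((-2 + (d - 2)/(d + d)) + d)*d)) = 1/(2*(13 + ((-2 + (-2 + d)/((2*d))) + d)*d)) = 1/(2*(13 + ((-2 + (-2 + d)*(1/(2*d))) + d)*d)) = 1/(2*(13 + ((-2 + (-2 + d)/(2*d)) + d)*d)) = 1/(2*(13 + (-2 + d + (-2 + d)/(2*d))*d)) = 1/(2*(13 + d*(-2 + d + (-2 + d)/(2*d)))))
√(P(-52) + f(76, 115)) = √(1/(24 - 3*(-52) + 2*(-52)²) + 76) = √(1/(24 + 156 + 2*2704) + 76) = √(1/(24 + 156 + 5408) + 76) = √(1/5588 + 76) = √(424689/5588) = √593290533/2794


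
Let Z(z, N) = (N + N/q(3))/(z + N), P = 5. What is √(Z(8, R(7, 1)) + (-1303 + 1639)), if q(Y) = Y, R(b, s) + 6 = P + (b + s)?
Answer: 2*√18935/15 ≈ 18.347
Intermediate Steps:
R(b, s) = -1 + b + s (R(b, s) = -6 + (5 + (b + s)) = -6 + (5 + b + s) = -1 + b + s)
Z(z, N) = 4*N/(3*(N + z)) (Z(z, N) = (N + N/3)/(z + N) = (N + N*(⅓))/(N + z) = (N + N/3)/(N + z) = (4*N/3)/(N + z) = 4*N/(3*(N + z)))
√(Z(8, R(7, 1)) + (-1303 + 1639)) = √(4*(-1 + 7 + 1)/(3*((-1 + 7 + 1) + 8)) + (-1303 + 1639)) = √((4/3)*7/(7 + 8) + 336) = √((4/3)*7/15 + 336) = √((4/3)*7*(1/15) + 336) = √(28/45 + 336) = √(15148/45) = 2*√18935/15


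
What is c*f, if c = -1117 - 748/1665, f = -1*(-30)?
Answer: -3721106/111 ≈ -33524.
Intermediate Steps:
f = 30
c = -1860553/1665 (c = -1117 - 748*1/1665 = -1117 - 748/1665 = -1860553/1665 ≈ -1117.4)
c*f = -1860553/1665*30 = -3721106/111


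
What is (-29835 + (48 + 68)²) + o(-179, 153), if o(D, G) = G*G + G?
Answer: 7183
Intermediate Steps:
o(D, G) = G + G² (o(D, G) = G² + G = G + G²)
(-29835 + (48 + 68)²) + o(-179, 153) = (-29835 + (48 + 68)²) + 153*(1 + 153) = (-29835 + 116²) + 153*154 = (-29835 + 13456) + 23562 = -16379 + 23562 = 7183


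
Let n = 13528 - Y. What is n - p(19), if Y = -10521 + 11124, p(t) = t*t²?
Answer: 6066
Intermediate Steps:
p(t) = t³
Y = 603
n = 12925 (n = 13528 - 1*603 = 13528 - 603 = 12925)
n - p(19) = 12925 - 1*19³ = 12925 - 1*6859 = 12925 - 6859 = 6066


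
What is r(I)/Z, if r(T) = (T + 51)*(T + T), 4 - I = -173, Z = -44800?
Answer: -10089/5600 ≈ -1.8016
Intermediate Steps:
I = 177 (I = 4 - 1*(-173) = 4 + 173 = 177)
r(T) = 2*T*(51 + T) (r(T) = (51 + T)*(2*T) = 2*T*(51 + T))
r(I)/Z = (2*177*(51 + 177))/(-44800) = (2*177*228)*(-1/44800) = 80712*(-1/44800) = -10089/5600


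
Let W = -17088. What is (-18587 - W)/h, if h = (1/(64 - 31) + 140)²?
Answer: -1632411/21353641 ≈ -0.076447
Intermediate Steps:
h = 21353641/1089 (h = (1/33 + 140)² = (4621/33)² = 21353641/1089 ≈ 19609.)
(-18587 - W)/h = (-18587 - 1*(-17088))/(21353641/1089) = (-18587 + 17088)*(1089/21353641) = -1499*1089/21353641 = -1632411/21353641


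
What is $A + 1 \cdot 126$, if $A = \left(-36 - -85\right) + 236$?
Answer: $411$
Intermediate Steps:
$A = 285$ ($A = \left(-36 + 85\right) + 236 = 49 + 236 = 285$)
$A + 1 \cdot 126 = 285 + 1 \cdot 126 = 285 + 126 = 411$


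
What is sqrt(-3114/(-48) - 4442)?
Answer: 19*I*sqrt(194)/4 ≈ 66.16*I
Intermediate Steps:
sqrt(-3114/(-48) - 4442) = sqrt(-3114*(-1/48) - 4442) = sqrt(519/8 - 4442) = sqrt(-35017/8) = 19*I*sqrt(194)/4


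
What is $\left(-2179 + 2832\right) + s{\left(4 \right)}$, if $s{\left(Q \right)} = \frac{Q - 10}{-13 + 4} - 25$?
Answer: $\frac{1886}{3} \approx 628.67$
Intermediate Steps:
$s{\left(Q \right)} = - \frac{215}{9} - \frac{Q}{9}$ ($s{\left(Q \right)} = \frac{-10 + Q}{-9} - 25 = \left(-10 + Q\right) \left(- \frac{1}{9}\right) - 25 = \left(\frac{10}{9} - \frac{Q}{9}\right) - 25 = - \frac{215}{9} - \frac{Q}{9}$)
$\left(-2179 + 2832\right) + s{\left(4 \right)} = \left(-2179 + 2832\right) - \frac{73}{3} = 653 - \frac{73}{3} = \frac{1886}{3}$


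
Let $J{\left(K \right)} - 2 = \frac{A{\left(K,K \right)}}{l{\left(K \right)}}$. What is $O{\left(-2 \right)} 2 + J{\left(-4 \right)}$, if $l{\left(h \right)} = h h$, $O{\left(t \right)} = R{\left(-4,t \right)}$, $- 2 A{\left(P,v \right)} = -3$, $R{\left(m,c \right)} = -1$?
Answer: $\frac{3}{32} \approx 0.09375$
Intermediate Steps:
$A{\left(P,v \right)} = \frac{3}{2}$ ($A{\left(P,v \right)} = \left(- \frac{1}{2}\right) \left(-3\right) = \frac{3}{2}$)
$O{\left(t \right)} = -1$
$l{\left(h \right)} = h^{2}$
$J{\left(K \right)} = 2 + \frac{3}{2 K^{2}}$
$O{\left(-2 \right)} 2 + J{\left(-4 \right)} = \left(-1\right) 2 + \left(2 + \frac{3}{2 \cdot 16}\right) = -2 + \left(2 + \frac{3}{2} \cdot \frac{1}{16}\right) = -2 + \left(2 + \frac{3}{32}\right) = -2 + \frac{67}{32} = \frac{3}{32}$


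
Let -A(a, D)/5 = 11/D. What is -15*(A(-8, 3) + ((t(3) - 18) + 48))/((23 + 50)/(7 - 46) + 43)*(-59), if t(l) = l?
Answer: 126555/401 ≈ 315.60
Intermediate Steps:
A(a, D) = -55/D
-15*(A(-8, 3) + ((t(3) - 18) + 48))/((23 + 50)/(7 - 46) + 43)*(-59) = -15*(-55/3 + ((3 - 18) + 48))/((23 + 50)/(7 - 46) + 43)*(-59) = -15*(-55*⅓ + (-15 + 48))/(73/(-39) + 43)*(-59) = -15*(-55/3 + 33)/(73*(-1/39) + 43)*(-59) = -220/(-73/39 + 43)*(-59) = -220/1604/39*(-59) = -220*39/1604*(-59) = -15*143/401*(-59) = -2145/401*(-59) = 126555/401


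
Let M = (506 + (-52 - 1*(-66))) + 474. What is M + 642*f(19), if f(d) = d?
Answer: 13192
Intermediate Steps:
M = 994 (M = (506 + (-52 + 66)) + 474 = (506 + 14) + 474 = 520 + 474 = 994)
M + 642*f(19) = 994 + 642*19 = 994 + 12198 = 13192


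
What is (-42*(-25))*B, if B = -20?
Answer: -21000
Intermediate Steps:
(-42*(-25))*B = -42*(-25)*(-20) = 1050*(-20) = -21000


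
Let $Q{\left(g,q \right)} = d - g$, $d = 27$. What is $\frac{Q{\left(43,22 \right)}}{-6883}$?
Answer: $\frac{16}{6883} \approx 0.0023246$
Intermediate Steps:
$Q{\left(g,q \right)} = 27 - g$
$\frac{Q{\left(43,22 \right)}}{-6883} = \frac{27 - 43}{-6883} = \left(27 - 43\right) \left(- \frac{1}{6883}\right) = \left(-16\right) \left(- \frac{1}{6883}\right) = \frac{16}{6883}$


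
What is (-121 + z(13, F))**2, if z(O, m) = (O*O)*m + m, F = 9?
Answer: 1985281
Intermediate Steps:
z(O, m) = m + m*O**2 (z(O, m) = O**2*m + m = m*O**2 + m = m + m*O**2)
(-121 + z(13, F))**2 = (-121 + 9*(1 + 13**2))**2 = (-121 + 9*(1 + 169))**2 = (-121 + 9*170)**2 = (-121 + 1530)**2 = 1409**2 = 1985281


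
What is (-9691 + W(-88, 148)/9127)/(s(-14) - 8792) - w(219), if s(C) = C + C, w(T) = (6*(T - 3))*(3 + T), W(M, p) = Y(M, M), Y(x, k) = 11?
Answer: -1654340559281/5750010 ≈ -2.8771e+5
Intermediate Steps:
W(M, p) = 11
w(T) = (-18 + 6*T)*(3 + T) (w(T) = (6*(-3 + T))*(3 + T) = (-18 + 6*T)*(3 + T))
s(C) = 2*C
(-9691 + W(-88, 148)/9127)/(s(-14) - 8792) - w(219) = (-9691 + 11/9127)/(2*(-14) - 8792) - (-54 + 6*219**2) = (-9691 + 11*(1/9127))/(-28 - 8792) - (-54 + 6*47961) = (-9691 + 11/9127)/(-8820) - (-54 + 287766) = -88449746/9127*(-1/8820) - 1*287712 = 6317839/5750010 - 287712 = -1654340559281/5750010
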